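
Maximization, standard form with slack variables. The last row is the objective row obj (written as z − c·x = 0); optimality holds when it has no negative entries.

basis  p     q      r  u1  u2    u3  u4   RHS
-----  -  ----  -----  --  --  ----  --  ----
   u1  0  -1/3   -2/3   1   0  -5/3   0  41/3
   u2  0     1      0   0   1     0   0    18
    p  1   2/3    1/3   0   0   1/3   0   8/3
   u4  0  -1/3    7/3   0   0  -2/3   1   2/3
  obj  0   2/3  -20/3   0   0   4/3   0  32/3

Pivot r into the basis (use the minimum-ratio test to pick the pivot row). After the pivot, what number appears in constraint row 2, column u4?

0

Ratio test on column r — row 1: entry -2/3 ≤ 0; row 2: entry 0 ≤ 0; row 3: (8/3)/(1/3) = 8; row 4: (2/3)/(7/3) = 2/7. Minimum is 2/7 at row 4 (u4 leaves); pivot element 7/3.
Divide row 4 by 7/3; eliminate column r from the other rows.
Row 2 update in column u4: 0 − 0·(3/7) = 0.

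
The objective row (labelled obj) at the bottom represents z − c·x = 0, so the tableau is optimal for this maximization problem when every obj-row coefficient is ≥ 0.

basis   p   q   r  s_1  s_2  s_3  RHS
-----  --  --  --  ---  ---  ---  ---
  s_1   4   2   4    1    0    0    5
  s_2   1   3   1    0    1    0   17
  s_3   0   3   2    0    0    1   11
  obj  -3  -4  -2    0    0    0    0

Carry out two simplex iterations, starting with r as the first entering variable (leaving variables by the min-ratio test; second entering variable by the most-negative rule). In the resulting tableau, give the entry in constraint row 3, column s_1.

Ratio test on column r — row 1: 5/4 = 5/4; row 2: 17/1 = 17; row 3: 11/2 = 11/2. Minimum is 5/4 at row 1 (s_1 leaves); pivot element 4.
Divide row 1 by 4; eliminate column r from the other rows.
Second iteration: most negative obj-row entry is -3 in column q, so q enters.
Ratio test on column q — row 1: (5/4)/(1/2) = 5/2; row 2: (63/4)/(5/2) = 63/10; row 3: (17/2)/2 = 17/4. Minimum is 5/2 at row 1 (r leaves); pivot element 1/2.
Divide row 1 by 1/2; eliminate column q from the other rows.
After both pivots, the entry at constraint row 3, column s_1 is -3/2.

-3/2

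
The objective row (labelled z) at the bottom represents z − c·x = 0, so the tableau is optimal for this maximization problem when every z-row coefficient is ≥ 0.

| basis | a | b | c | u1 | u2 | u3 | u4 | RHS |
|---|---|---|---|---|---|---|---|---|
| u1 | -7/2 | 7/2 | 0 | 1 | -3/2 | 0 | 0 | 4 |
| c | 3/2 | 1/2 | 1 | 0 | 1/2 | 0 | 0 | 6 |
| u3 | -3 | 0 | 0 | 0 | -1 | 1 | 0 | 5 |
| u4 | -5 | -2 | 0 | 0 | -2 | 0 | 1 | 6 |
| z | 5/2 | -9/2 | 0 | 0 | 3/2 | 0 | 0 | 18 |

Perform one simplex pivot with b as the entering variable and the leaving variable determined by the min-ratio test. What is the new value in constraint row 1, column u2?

Ratio test on column b — row 1: 4/(7/2) = 8/7; row 2: 6/(1/2) = 12; row 3: entry 0 ≤ 0; row 4: entry -2 ≤ 0. Minimum is 8/7 at row 1 (u1 leaves); pivot element 7/2.
Divide row 1 by 7/2; eliminate column b from the other rows.
In the new row 1, the u2 entry is the old entry divided by the pivot: (-3/2)/(7/2) = -3/7.

-3/7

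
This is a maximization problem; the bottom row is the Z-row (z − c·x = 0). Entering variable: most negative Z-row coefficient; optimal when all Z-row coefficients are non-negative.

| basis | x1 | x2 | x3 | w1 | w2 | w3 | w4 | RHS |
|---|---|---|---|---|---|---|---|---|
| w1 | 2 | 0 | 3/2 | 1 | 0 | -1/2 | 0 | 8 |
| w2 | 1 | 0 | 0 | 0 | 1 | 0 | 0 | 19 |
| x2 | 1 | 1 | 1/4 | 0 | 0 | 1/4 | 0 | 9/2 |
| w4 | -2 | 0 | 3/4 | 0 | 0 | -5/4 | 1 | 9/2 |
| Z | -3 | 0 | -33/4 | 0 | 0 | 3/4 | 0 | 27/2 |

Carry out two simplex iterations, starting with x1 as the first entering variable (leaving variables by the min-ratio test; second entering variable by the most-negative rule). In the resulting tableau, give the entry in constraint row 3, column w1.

-1/6

Ratio test on column x1 — row 1: 8/2 = 4; row 2: 19/1 = 19; row 3: (9/2)/1 = 9/2; row 4: entry -2 ≤ 0. Minimum is 4 at row 1 (w1 leaves); pivot element 2.
Divide row 1 by 2; eliminate column x1 from the other rows.
Second iteration: most negative Z-row entry is -6 in column x3, so x3 enters.
Ratio test on column x3 — row 1: 4/(3/4) = 16/3; row 2: entry -3/4 ≤ 0; row 3: entry -1/2 ≤ 0; row 4: (25/2)/(9/4) = 50/9. Minimum is 16/3 at row 1 (x1 leaves); pivot element 3/4.
Divide row 1 by 3/4; eliminate column x3 from the other rows.
After both pivots, the entry at constraint row 3, column w1 is -1/6.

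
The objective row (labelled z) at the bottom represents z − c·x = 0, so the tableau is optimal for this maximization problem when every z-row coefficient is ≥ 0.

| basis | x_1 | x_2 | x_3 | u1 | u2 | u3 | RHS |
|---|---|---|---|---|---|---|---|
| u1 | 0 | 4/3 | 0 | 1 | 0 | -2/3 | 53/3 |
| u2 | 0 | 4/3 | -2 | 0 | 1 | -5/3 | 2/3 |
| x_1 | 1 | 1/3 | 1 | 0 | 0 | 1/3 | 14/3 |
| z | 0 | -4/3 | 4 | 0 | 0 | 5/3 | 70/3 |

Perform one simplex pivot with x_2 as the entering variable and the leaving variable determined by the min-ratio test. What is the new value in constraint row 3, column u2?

-1/4

Ratio test on column x_2 — row 1: (53/3)/(4/3) = 53/4; row 2: (2/3)/(4/3) = 1/2; row 3: (14/3)/(1/3) = 14. Minimum is 1/2 at row 2 (u2 leaves); pivot element 4/3.
Divide row 2 by 4/3; eliminate column x_2 from the other rows.
Row 3 update in column u2: 0 − (1/3)·(3/4) = -1/4.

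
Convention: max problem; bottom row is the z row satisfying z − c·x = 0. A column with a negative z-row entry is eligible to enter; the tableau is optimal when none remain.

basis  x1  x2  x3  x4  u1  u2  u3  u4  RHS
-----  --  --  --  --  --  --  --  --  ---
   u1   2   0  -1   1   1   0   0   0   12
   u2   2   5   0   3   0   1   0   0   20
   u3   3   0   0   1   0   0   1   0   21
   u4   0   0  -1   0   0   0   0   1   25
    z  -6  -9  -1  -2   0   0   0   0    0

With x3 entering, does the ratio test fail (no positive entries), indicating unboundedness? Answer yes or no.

yes

Every constraint-row entry in column x3 is ≤ 0, so increasing x3 is unbounded.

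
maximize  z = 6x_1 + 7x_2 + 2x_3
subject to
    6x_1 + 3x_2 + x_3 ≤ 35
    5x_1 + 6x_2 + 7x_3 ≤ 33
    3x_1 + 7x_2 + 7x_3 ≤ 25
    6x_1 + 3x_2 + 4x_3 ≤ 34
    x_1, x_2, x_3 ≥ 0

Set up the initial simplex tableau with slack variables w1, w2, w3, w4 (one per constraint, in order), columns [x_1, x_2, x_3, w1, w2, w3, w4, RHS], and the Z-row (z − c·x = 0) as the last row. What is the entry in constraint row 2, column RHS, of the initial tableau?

The RHS of constraint 2 is b_2 = 33.

33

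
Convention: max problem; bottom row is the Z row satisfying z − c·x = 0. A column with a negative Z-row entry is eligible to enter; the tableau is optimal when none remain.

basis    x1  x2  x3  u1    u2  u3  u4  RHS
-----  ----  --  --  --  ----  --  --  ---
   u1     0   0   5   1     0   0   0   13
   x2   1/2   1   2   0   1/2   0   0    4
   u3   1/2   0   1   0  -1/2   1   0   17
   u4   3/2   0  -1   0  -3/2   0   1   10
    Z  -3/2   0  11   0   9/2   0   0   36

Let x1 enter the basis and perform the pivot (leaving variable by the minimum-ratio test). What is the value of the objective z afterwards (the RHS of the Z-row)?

46

Ratio test on column x1 — row 1: entry 0 ≤ 0; row 2: 4/(1/2) = 8; row 3: 17/(1/2) = 34; row 4: 10/(3/2) = 20/3. Minimum is 20/3 at row 4 (u4 leaves); pivot element 3/2.
Pivot on row 4; the Z-row RHS becomes 36 − (-3/2)·(20/3) = 46.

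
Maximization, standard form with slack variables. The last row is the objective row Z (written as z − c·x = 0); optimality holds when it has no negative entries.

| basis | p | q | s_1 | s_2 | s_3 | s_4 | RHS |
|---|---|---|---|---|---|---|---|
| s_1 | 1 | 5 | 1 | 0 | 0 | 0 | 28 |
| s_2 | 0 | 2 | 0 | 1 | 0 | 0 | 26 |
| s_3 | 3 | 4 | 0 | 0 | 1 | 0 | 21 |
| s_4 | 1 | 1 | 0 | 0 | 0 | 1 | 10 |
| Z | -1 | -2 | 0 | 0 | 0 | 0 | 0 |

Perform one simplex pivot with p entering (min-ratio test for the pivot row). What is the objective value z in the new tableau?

7

Ratio test on column p — row 1: 28/1 = 28; row 2: entry 0 ≤ 0; row 3: 21/3 = 7; row 4: 10/1 = 10. Minimum is 7 at row 3 (s_3 leaves); pivot element 3.
Pivot on row 3; the Z-row RHS becomes 0 − (-1)·7 = 7.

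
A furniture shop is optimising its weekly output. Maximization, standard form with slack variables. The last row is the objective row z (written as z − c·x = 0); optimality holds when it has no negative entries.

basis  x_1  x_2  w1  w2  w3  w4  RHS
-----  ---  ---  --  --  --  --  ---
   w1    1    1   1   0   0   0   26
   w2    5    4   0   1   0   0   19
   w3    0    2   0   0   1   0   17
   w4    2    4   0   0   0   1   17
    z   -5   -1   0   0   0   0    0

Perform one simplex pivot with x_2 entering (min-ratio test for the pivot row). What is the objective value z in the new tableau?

17/4

Ratio test on column x_2 — row 1: 26/1 = 26; row 2: 19/4 = 19/4; row 3: 17/2 = 17/2; row 4: 17/4 = 17/4. Minimum is 17/4 at row 4 (w4 leaves); pivot element 4.
Pivot on row 4; the z-row RHS becomes 0 − (-1)·(17/4) = 17/4.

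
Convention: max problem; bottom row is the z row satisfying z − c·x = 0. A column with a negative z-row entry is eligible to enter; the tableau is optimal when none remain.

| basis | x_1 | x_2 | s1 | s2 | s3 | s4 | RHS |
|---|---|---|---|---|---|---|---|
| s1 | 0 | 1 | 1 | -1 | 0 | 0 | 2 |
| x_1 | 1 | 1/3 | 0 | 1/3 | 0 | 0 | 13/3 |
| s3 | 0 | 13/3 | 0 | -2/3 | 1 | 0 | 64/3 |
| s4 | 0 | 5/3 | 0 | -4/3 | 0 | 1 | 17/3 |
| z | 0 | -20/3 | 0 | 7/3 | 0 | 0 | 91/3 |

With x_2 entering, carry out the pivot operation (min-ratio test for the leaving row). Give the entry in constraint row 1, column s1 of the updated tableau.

Ratio test on column x_2 — row 1: 2/1 = 2; row 2: (13/3)/(1/3) = 13; row 3: (64/3)/(13/3) = 64/13; row 4: (17/3)/(5/3) = 17/5. Minimum is 2 at row 1 (s1 leaves); pivot element 1.
Divide row 1 by 1; eliminate column x_2 from the other rows.
In the new row 1, the s1 entry is the old entry divided by the pivot: 1/1 = 1.

1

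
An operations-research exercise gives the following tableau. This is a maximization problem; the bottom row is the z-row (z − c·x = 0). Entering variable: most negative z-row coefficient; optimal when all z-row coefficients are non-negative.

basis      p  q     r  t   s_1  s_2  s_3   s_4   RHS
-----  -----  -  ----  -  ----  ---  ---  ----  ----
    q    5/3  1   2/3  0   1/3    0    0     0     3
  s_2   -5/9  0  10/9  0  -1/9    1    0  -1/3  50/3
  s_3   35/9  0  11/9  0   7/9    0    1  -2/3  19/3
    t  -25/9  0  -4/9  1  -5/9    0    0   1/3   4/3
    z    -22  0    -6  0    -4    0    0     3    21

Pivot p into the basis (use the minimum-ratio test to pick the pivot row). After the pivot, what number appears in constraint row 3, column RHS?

57/35

Ratio test on column p — row 1: 3/(5/3) = 9/5; row 2: entry -5/9 ≤ 0; row 3: (19/3)/(35/9) = 57/35; row 4: entry -25/9 ≤ 0. Minimum is 57/35 at row 3 (s_3 leaves); pivot element 35/9.
Divide row 3 by 35/9; eliminate column p from the other rows.
In the new row 3, the RHS entry is the old entry divided by the pivot: (19/3)/(35/9) = 57/35.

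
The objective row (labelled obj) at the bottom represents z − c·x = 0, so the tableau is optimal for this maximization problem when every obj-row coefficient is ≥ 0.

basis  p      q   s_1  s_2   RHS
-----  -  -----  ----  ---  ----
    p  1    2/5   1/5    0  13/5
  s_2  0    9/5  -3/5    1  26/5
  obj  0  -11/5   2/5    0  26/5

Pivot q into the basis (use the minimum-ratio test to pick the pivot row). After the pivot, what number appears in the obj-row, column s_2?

11/9

Ratio test on column q — row 1: (13/5)/(2/5) = 13/2; row 2: (26/5)/(9/5) = 26/9. Minimum is 26/9 at row 2 (s_2 leaves); pivot element 9/5.
Divide row 2 by 9/5; eliminate column q from the other rows.
obj-row update in column s_2: 0 − (-11/5)·(5/9) = 11/9.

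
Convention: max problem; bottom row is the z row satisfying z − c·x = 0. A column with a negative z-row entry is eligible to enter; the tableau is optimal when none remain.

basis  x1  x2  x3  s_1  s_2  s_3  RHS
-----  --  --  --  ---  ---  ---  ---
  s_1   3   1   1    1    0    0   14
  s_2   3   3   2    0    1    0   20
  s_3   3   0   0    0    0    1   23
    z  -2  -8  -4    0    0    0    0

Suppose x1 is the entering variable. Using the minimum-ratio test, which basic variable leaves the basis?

Column x1 entries and ratios — s_1: 14/3 = 14/3; s_2: 20/3 = 20/3; s_3: 23/3 = 23/3.
Smallest ratio is 14/3 in the row of s_1, so s_1 leaves.

s_1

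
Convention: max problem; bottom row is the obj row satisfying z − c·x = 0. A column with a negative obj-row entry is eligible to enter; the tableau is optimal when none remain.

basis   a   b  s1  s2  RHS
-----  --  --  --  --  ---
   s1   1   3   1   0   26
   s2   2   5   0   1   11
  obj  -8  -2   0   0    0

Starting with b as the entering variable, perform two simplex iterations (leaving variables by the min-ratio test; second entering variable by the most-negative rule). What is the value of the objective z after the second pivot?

Ratio test on column b — row 1: 26/3 = 26/3; row 2: 11/5 = 11/5. Minimum is 11/5 at row 2 (s2 leaves); pivot element 5.
Pivot on row 2; the obj-row RHS becomes 0 − (-2)·(11/5) = 22/5.
Next entering variable (most negative obj-row entry -36/5): a.
Ratio test on column a — row 1: entry -1/5 ≤ 0; row 2: (11/5)/(2/5) = 11/2. Minimum is 11/2 at row 2 (b leaves); pivot element 2/5.
After the second pivot the obj-row RHS is 22/5 − (-36/5)·(11/2) = 44.

44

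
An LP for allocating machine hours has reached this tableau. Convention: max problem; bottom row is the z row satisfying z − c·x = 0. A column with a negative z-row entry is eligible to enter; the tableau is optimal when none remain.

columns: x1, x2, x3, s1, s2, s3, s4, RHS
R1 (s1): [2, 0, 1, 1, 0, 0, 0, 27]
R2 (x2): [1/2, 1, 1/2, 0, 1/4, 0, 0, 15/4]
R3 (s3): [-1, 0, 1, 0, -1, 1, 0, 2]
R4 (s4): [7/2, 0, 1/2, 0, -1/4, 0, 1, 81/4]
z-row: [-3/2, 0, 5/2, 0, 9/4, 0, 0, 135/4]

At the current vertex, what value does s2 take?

0

s2 is not in the basis, so in the current basic feasible solution s2 = 0.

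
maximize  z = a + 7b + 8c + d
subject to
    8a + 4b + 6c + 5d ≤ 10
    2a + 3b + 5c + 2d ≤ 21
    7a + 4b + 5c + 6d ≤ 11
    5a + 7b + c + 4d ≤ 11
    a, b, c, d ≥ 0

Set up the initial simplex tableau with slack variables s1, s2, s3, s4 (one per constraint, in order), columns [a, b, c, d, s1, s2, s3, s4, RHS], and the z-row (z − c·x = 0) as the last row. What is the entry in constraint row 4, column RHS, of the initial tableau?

The RHS of constraint 4 is b_4 = 11.

11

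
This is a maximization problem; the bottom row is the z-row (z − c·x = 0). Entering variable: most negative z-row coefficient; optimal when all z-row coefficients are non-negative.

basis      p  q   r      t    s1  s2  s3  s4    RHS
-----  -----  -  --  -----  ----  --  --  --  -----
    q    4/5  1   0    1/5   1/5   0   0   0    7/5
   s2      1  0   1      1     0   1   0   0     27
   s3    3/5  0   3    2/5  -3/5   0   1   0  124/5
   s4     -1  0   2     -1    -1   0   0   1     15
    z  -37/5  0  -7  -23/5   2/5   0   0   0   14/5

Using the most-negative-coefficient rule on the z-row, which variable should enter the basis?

Negative z-row entries: p: -37/5, r: -7, t: -23/5.
The most negative is -37/5 in column p, so p enters.

p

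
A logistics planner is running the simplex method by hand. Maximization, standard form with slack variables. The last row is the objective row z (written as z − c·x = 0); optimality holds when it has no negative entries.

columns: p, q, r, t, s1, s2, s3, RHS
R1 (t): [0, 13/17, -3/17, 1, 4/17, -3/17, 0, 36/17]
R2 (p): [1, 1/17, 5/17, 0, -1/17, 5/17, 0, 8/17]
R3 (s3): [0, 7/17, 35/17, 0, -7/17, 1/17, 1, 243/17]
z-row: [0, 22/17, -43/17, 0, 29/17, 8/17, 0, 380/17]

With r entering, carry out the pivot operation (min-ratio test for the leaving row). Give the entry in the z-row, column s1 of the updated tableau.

6/5

Ratio test on column r — row 1: entry -3/17 ≤ 0; row 2: (8/17)/(5/17) = 8/5; row 3: (243/17)/(35/17) = 243/35. Minimum is 8/5 at row 2 (p leaves); pivot element 5/17.
Divide row 2 by 5/17; eliminate column r from the other rows.
z-row update in column s1: 29/17 − (-43/17)·(-1/5) = 6/5.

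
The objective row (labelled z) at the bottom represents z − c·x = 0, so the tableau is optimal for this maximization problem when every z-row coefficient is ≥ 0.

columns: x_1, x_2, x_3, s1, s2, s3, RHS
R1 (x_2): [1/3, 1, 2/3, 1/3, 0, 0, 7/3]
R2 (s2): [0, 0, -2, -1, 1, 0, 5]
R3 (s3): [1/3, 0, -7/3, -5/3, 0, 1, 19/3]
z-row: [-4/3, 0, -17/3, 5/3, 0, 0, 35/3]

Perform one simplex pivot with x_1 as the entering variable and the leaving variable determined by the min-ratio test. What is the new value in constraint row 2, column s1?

-1

Ratio test on column x_1 — row 1: (7/3)/(1/3) = 7; row 2: entry 0 ≤ 0; row 3: (19/3)/(1/3) = 19. Minimum is 7 at row 1 (x_2 leaves); pivot element 1/3.
Divide row 1 by 1/3; eliminate column x_1 from the other rows.
Row 2 update in column s1: -1 − 0·1 = -1.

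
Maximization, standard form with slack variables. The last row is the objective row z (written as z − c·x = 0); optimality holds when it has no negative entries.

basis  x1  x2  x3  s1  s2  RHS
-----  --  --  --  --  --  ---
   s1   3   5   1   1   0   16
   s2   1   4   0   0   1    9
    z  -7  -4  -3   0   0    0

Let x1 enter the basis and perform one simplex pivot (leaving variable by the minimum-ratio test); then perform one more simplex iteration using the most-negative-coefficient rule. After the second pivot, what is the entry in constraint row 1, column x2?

5

Ratio test on column x1 — row 1: 16/3 = 16/3; row 2: 9/1 = 9. Minimum is 16/3 at row 1 (s1 leaves); pivot element 3.
Divide row 1 by 3; eliminate column x1 from the other rows.
Second iteration: most negative z-row entry is -2/3 in column x3, so x3 enters.
Ratio test on column x3 — row 1: (16/3)/(1/3) = 16; row 2: entry -1/3 ≤ 0. Minimum is 16 at row 1 (x1 leaves); pivot element 1/3.
Divide row 1 by 1/3; eliminate column x3 from the other rows.
After both pivots, the entry at constraint row 1, column x2 is 5.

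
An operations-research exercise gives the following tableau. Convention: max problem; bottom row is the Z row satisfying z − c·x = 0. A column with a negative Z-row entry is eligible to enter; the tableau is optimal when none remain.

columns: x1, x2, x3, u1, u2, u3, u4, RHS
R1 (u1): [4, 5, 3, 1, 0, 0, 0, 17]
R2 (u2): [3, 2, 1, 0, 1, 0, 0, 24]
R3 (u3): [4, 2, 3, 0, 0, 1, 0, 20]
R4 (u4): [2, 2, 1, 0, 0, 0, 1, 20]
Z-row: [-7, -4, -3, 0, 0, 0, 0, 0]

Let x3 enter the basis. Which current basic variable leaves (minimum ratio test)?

u1

Column x3 entries and ratios — u1: 17/3 = 17/3; u2: 24/1 = 24; u3: 20/3 = 20/3; u4: 20/1 = 20.
Smallest ratio is 17/3 in the row of u1, so u1 leaves.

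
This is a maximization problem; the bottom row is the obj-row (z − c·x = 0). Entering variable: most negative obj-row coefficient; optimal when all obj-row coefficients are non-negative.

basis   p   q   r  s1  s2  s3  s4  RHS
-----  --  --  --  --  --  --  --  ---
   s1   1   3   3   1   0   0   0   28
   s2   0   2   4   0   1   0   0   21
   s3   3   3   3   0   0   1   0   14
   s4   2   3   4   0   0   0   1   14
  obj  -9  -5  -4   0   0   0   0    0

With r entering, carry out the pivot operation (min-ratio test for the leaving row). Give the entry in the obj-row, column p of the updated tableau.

Ratio test on column r — row 1: 28/3 = 28/3; row 2: 21/4 = 21/4; row 3: 14/3 = 14/3; row 4: 14/4 = 7/2. Minimum is 7/2 at row 4 (s4 leaves); pivot element 4.
Divide row 4 by 4; eliminate column r from the other rows.
obj-row update in column p: -9 − (-4)·(1/2) = -7.

-7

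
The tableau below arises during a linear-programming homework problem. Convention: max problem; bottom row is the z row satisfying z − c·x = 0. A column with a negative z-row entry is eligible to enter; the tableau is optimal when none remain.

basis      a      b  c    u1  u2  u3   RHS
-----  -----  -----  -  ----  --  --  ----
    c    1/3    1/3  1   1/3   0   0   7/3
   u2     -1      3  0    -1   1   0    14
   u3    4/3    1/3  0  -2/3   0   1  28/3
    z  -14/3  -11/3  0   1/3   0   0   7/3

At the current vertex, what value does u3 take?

28/3

u3 is basic (row 3); its value is the RHS of that row, 28/3.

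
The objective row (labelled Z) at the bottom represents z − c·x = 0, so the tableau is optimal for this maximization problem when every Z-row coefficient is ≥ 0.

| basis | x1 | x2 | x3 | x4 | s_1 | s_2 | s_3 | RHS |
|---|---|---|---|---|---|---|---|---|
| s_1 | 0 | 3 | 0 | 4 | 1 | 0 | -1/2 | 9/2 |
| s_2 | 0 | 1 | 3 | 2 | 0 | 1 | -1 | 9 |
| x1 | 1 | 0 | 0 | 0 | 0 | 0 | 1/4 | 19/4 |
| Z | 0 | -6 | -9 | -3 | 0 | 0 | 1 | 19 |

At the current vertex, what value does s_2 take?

9

s_2 is basic (row 2); its value is the RHS of that row, 9.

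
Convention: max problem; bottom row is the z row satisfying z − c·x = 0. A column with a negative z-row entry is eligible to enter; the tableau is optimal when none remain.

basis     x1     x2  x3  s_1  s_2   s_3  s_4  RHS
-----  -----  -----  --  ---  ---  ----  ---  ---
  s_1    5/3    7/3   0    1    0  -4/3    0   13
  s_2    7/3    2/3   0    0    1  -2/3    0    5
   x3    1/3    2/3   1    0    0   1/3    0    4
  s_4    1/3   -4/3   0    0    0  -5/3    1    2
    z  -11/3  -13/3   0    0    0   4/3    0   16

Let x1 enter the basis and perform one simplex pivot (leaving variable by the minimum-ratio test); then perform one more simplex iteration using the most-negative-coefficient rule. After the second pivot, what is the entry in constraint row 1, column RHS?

66/13

Ratio test on column x1 — row 1: 13/(5/3) = 39/5; row 2: 5/(7/3) = 15/7; row 3: 4/(1/3) = 12; row 4: 2/(1/3) = 6. Minimum is 15/7 at row 2 (s_2 leaves); pivot element 7/3.
Divide row 2 by 7/3; eliminate column x1 from the other rows.
Second iteration: most negative z-row entry is -23/7 in column x2, so x2 enters.
Ratio test on column x2 — row 1: (66/7)/(13/7) = 66/13; row 2: (15/7)/(2/7) = 15/2; row 3: (23/7)/(4/7) = 23/4; row 4: entry -10/7 ≤ 0. Minimum is 66/13 at row 1 (s_1 leaves); pivot element 13/7.
Divide row 1 by 13/7; eliminate column x2 from the other rows.
After both pivots, the entry at constraint row 1, column RHS is 66/13.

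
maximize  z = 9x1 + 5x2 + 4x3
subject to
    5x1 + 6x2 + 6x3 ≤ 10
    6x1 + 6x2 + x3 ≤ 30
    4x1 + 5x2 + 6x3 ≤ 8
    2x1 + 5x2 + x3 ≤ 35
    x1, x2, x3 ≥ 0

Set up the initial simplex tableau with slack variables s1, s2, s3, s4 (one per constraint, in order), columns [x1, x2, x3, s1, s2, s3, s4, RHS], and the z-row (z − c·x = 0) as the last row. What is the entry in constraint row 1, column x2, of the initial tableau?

Constraint 1 has coefficient 6 on x2.

6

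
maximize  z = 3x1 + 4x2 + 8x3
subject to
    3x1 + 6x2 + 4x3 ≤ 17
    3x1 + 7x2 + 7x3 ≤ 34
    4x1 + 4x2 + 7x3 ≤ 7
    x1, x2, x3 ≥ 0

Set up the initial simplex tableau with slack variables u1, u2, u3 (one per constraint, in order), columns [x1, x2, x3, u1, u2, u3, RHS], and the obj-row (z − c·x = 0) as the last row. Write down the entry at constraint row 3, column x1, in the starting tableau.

Constraint 3 has coefficient 4 on x1.

4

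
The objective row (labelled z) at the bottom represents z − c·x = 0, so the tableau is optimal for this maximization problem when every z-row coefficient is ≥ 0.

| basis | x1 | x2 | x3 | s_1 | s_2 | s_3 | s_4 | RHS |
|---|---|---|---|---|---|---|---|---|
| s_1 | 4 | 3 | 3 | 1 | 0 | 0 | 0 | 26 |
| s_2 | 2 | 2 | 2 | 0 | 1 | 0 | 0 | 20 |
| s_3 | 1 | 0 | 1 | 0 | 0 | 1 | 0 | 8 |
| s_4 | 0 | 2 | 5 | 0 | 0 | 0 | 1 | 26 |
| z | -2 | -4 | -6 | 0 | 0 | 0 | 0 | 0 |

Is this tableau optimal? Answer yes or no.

no

The z-row has a negative entry -6 in column x3, so it is not optimal.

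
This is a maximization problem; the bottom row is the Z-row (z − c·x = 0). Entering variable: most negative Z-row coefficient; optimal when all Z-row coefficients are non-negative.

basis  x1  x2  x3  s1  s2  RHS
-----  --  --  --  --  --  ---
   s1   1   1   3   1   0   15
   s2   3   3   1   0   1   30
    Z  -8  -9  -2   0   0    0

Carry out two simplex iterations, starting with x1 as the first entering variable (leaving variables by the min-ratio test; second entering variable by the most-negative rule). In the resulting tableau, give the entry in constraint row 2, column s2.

Ratio test on column x1 — row 1: 15/1 = 15; row 2: 30/3 = 10. Minimum is 10 at row 2 (s2 leaves); pivot element 3.
Divide row 2 by 3; eliminate column x1 from the other rows.
Second iteration: most negative Z-row entry is -1 in column x2, so x2 enters.
Ratio test on column x2 — row 1: entry 0 ≤ 0; row 2: 10/1 = 10. Minimum is 10 at row 2 (x1 leaves); pivot element 1.
Divide row 2 by 1; eliminate column x2 from the other rows.
After both pivots, the entry at constraint row 2, column s2 is 1/3.

1/3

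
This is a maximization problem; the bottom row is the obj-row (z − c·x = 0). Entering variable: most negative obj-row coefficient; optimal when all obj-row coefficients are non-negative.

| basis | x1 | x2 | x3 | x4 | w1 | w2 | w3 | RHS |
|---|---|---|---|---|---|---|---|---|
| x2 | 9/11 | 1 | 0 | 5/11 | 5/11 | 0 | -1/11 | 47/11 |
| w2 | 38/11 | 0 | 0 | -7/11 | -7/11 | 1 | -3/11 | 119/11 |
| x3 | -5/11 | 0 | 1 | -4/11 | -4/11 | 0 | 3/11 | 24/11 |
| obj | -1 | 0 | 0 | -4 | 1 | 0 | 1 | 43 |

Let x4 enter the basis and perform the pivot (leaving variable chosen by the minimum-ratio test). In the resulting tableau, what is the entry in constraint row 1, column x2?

Ratio test on column x4 — row 1: (47/11)/(5/11) = 47/5; row 2: entry -7/11 ≤ 0; row 3: entry -4/11 ≤ 0. Minimum is 47/5 at row 1 (x2 leaves); pivot element 5/11.
Divide row 1 by 5/11; eliminate column x4 from the other rows.
In the new row 1, the x2 entry is the old entry divided by the pivot: 1/(5/11) = 11/5.

11/5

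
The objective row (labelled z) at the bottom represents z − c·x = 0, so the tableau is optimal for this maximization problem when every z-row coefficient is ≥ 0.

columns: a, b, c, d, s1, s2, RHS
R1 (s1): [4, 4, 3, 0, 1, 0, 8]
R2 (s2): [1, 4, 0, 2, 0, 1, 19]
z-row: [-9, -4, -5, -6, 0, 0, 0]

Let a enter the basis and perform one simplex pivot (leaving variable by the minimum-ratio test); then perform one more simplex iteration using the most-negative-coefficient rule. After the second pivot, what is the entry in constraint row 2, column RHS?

17/2

Ratio test on column a — row 1: 8/4 = 2; row 2: 19/1 = 19. Minimum is 2 at row 1 (s1 leaves); pivot element 4.
Divide row 1 by 4; eliminate column a from the other rows.
Second iteration: most negative z-row entry is -6 in column d, so d enters.
Ratio test on column d — row 1: entry 0 ≤ 0; row 2: 17/2 = 17/2. Minimum is 17/2 at row 2 (s2 leaves); pivot element 2.
Divide row 2 by 2; eliminate column d from the other rows.
After both pivots, the entry at constraint row 2, column RHS is 17/2.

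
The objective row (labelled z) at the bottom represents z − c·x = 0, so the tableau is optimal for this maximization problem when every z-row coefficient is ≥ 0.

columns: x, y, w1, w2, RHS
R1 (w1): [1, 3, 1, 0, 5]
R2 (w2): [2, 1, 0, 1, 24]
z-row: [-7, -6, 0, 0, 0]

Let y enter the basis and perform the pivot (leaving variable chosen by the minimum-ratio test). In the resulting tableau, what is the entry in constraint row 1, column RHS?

5/3

Ratio test on column y — row 1: 5/3 = 5/3; row 2: 24/1 = 24. Minimum is 5/3 at row 1 (w1 leaves); pivot element 3.
Divide row 1 by 3; eliminate column y from the other rows.
In the new row 1, the RHS entry is the old entry divided by the pivot: 5/3 = 5/3.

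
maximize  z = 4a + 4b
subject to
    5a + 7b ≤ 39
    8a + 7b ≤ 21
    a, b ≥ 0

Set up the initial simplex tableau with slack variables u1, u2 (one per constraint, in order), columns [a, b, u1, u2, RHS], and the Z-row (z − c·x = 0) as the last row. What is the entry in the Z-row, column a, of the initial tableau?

The Z-row carries the negated objective coefficients: the a entry is -4.

-4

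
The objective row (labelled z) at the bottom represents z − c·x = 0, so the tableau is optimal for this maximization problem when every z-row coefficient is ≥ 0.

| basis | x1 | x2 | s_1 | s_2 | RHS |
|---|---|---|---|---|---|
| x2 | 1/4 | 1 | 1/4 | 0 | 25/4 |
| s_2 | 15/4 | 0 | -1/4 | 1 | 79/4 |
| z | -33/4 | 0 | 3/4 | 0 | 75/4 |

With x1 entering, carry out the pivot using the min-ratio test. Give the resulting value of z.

311/5

Ratio test on column x1 — row 1: (25/4)/(1/4) = 25; row 2: (79/4)/(15/4) = 79/15. Minimum is 79/15 at row 2 (s_2 leaves); pivot element 15/4.
Pivot on row 2; the z-row RHS becomes 75/4 − (-33/4)·(79/15) = 311/5.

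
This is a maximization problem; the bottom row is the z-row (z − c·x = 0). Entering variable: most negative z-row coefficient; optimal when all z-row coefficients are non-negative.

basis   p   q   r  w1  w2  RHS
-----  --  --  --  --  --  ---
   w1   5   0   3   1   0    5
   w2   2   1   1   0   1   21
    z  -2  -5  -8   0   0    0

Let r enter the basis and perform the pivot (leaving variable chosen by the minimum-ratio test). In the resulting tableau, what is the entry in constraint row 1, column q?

0

Ratio test on column r — row 1: 5/3 = 5/3; row 2: 21/1 = 21. Minimum is 5/3 at row 1 (w1 leaves); pivot element 3.
Divide row 1 by 3; eliminate column r from the other rows.
In the new row 1, the q entry is the old entry divided by the pivot: 0/3 = 0.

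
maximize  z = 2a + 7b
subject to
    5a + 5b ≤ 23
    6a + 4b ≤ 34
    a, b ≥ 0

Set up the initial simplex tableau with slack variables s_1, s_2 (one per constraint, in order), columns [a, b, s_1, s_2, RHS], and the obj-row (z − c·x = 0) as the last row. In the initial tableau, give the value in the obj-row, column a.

The obj-row carries the negated objective coefficients: the a entry is -2.

-2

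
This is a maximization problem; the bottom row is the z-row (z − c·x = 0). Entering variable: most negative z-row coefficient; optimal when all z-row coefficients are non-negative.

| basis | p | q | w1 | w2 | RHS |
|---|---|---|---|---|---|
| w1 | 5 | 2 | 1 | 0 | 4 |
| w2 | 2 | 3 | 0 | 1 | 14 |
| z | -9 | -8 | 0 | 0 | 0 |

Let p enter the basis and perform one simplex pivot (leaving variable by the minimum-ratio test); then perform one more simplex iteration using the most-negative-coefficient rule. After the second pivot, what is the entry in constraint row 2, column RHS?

Ratio test on column p — row 1: 4/5 = 4/5; row 2: 14/2 = 7. Minimum is 4/5 at row 1 (w1 leaves); pivot element 5.
Divide row 1 by 5; eliminate column p from the other rows.
Second iteration: most negative z-row entry is -22/5 in column q, so q enters.
Ratio test on column q — row 1: (4/5)/(2/5) = 2; row 2: (62/5)/(11/5) = 62/11. Minimum is 2 at row 1 (p leaves); pivot element 2/5.
Divide row 1 by 2/5; eliminate column q from the other rows.
After both pivots, the entry at constraint row 2, column RHS is 8.

8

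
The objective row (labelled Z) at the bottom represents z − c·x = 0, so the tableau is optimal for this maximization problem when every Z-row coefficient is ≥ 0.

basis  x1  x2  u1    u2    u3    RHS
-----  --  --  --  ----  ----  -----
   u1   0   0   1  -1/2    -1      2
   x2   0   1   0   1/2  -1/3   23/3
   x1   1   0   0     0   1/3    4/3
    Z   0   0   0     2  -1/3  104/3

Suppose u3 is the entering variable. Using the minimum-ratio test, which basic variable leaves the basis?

Column u3 entries and ratios — u1: -1 ≤ 0, skip; x2: -1/3 ≤ 0, skip; x1: (4/3)/(1/3) = 4.
Smallest ratio is 4 in the row of x1, so x1 leaves.

x1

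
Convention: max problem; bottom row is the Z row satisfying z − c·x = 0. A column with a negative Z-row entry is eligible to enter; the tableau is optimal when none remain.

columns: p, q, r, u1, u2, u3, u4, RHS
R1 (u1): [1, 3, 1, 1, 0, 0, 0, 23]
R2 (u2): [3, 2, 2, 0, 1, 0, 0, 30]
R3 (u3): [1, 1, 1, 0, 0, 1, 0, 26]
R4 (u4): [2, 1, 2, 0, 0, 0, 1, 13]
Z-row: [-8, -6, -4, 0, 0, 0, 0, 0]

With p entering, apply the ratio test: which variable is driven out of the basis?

Column p entries and ratios — u1: 23/1 = 23; u2: 30/3 = 10; u3: 26/1 = 26; u4: 13/2 = 13/2.
Smallest ratio is 13/2 in the row of u4, so u4 leaves.

u4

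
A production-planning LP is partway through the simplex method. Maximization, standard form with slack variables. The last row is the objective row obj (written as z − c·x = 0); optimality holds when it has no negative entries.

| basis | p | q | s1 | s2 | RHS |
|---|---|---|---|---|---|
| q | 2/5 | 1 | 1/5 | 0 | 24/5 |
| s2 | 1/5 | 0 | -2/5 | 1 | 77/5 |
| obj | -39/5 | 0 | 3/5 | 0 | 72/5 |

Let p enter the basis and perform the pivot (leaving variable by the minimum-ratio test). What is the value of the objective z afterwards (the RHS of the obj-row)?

Ratio test on column p — row 1: (24/5)/(2/5) = 12; row 2: (77/5)/(1/5) = 77. Minimum is 12 at row 1 (q leaves); pivot element 2/5.
Pivot on row 1; the obj-row RHS becomes 72/5 − (-39/5)·12 = 108.

108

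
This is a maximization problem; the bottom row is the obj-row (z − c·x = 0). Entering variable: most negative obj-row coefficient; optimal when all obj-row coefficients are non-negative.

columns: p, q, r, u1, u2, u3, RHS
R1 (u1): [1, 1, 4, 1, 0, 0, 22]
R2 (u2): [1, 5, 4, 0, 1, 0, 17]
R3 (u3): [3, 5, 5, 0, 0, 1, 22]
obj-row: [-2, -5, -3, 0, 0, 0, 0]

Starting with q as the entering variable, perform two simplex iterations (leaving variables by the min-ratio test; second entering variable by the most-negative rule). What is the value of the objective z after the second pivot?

Ratio test on column q — row 1: 22/1 = 22; row 2: 17/5 = 17/5; row 3: 22/5 = 22/5. Minimum is 17/5 at row 2 (u2 leaves); pivot element 5.
Pivot on row 2; the obj-row RHS becomes 0 − (-5)·(17/5) = 17.
Next entering variable (most negative obj-row entry -1): p.
Ratio test on column p — row 1: (93/5)/(4/5) = 93/4; row 2: (17/5)/(1/5) = 17; row 3: 5/2 = 5/2. Minimum is 5/2 at row 3 (u3 leaves); pivot element 2.
After the second pivot the obj-row RHS is 17 − (-1)·(5/2) = 39/2.

39/2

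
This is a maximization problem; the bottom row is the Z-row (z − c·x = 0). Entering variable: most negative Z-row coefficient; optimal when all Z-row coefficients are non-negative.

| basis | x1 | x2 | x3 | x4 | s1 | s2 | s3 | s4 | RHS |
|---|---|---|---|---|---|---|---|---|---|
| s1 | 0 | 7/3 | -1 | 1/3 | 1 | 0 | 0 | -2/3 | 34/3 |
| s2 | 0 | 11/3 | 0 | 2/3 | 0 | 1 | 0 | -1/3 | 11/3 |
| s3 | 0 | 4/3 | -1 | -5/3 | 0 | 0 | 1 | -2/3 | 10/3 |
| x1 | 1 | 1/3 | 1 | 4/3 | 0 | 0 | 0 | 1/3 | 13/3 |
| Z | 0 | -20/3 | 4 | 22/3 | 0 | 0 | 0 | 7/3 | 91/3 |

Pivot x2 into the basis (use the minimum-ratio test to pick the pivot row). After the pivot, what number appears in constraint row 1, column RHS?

Ratio test on column x2 — row 1: (34/3)/(7/3) = 34/7; row 2: (11/3)/(11/3) = 1; row 3: (10/3)/(4/3) = 5/2; row 4: (13/3)/(1/3) = 13. Minimum is 1 at row 2 (s2 leaves); pivot element 11/3.
Divide row 2 by 11/3; eliminate column x2 from the other rows.
Row 1 update in column RHS: 34/3 − (7/3)·1 = 9.

9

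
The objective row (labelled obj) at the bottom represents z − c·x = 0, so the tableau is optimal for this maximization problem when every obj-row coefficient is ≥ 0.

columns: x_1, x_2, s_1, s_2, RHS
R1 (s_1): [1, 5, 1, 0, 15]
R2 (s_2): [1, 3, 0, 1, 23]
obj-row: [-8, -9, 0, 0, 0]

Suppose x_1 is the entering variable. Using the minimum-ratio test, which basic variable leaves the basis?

Column x_1 entries and ratios — s_1: 15/1 = 15; s_2: 23/1 = 23.
Smallest ratio is 15 in the row of s_1, so s_1 leaves.

s_1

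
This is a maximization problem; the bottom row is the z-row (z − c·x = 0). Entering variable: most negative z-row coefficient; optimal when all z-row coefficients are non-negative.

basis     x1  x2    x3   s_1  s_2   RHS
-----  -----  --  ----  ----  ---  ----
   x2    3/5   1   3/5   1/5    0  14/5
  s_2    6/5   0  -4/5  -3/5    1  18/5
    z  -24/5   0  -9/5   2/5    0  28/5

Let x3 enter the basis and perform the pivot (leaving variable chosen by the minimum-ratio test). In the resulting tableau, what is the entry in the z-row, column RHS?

14

Ratio test on column x3 — row 1: (14/5)/(3/5) = 14/3; row 2: entry -4/5 ≤ 0. Minimum is 14/3 at row 1 (x2 leaves); pivot element 3/5.
Divide row 1 by 3/5; eliminate column x3 from the other rows.
z-row update in column RHS: 28/5 − (-9/5)·(14/3) = 14.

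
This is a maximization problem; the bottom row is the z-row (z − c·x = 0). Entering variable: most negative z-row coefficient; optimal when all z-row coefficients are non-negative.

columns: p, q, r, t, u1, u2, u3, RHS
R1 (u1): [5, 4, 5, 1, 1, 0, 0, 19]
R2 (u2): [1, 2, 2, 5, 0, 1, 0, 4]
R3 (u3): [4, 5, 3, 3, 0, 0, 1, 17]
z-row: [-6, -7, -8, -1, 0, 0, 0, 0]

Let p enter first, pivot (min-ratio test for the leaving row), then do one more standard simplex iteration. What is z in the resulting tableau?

Ratio test on column p — row 1: 19/5 = 19/5; row 2: 4/1 = 4; row 3: 17/4 = 17/4. Minimum is 19/5 at row 1 (u1 leaves); pivot element 5.
Pivot on row 1; the z-row RHS becomes 0 − (-6)·(19/5) = 114/5.
Next entering variable (most negative z-row entry -11/5): q.
Ratio test on column q — row 1: (19/5)/(4/5) = 19/4; row 2: (1/5)/(6/5) = 1/6; row 3: (9/5)/(9/5) = 1. Minimum is 1/6 at row 2 (u2 leaves); pivot element 6/5.
After the second pivot the z-row RHS is 114/5 − (-11/5)·(1/6) = 139/6.

139/6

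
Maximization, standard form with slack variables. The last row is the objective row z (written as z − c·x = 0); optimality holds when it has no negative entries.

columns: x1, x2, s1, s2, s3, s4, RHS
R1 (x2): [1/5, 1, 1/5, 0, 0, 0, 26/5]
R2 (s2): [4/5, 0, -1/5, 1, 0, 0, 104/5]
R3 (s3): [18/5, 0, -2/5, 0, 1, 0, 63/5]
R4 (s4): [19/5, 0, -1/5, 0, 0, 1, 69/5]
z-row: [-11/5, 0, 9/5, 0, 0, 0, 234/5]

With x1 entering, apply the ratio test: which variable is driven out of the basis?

s3

Column x1 entries and ratios — x2: (26/5)/(1/5) = 26; s2: (104/5)/(4/5) = 26; s3: (63/5)/(18/5) = 7/2; s4: (69/5)/(19/5) = 69/19.
Smallest ratio is 7/2 in the row of s3, so s3 leaves.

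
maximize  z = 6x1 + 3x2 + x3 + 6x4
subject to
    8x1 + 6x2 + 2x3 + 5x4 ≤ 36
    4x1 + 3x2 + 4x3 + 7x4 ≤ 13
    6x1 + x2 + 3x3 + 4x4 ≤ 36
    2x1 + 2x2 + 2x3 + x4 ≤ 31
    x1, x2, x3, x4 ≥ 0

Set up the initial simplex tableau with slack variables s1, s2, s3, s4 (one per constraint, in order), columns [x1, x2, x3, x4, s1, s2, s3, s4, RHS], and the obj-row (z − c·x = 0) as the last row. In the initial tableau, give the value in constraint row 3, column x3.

Constraint 3 has coefficient 3 on x3.

3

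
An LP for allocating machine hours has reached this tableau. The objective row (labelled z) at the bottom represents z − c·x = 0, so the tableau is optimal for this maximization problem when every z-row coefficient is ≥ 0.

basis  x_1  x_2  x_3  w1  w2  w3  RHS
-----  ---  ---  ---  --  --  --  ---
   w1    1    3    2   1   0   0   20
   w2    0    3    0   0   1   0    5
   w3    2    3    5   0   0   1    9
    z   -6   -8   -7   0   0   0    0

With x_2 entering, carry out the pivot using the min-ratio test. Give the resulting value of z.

Ratio test on column x_2 — row 1: 20/3 = 20/3; row 2: 5/3 = 5/3; row 3: 9/3 = 3. Minimum is 5/3 at row 2 (w2 leaves); pivot element 3.
Pivot on row 2; the z-row RHS becomes 0 − (-8)·(5/3) = 40/3.

40/3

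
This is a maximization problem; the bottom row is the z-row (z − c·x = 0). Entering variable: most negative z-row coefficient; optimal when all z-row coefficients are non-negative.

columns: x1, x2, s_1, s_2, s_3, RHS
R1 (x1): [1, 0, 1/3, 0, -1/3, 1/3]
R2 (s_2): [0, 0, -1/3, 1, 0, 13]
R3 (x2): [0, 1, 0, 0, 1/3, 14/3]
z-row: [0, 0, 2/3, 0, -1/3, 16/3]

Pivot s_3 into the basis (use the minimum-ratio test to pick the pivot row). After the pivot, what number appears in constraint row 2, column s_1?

-1/3

Ratio test on column s_3 — row 1: entry -1/3 ≤ 0; row 2: entry 0 ≤ 0; row 3: (14/3)/(1/3) = 14. Minimum is 14 at row 3 (x2 leaves); pivot element 1/3.
Divide row 3 by 1/3; eliminate column s_3 from the other rows.
Row 2 update in column s_1: -1/3 − 0·0 = -1/3.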